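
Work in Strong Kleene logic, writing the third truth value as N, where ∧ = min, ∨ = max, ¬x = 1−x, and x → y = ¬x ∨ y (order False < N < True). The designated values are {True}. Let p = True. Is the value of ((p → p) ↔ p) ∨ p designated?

Yes

p → p = True → True = True
(p → p) ↔ p = True ↔ True = True
((p → p) ↔ p) ∨ p = True ∨ True = True
True ∈ {True}.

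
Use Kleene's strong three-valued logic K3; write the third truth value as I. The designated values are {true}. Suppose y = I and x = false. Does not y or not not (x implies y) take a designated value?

Yes

not y = not I = I
x implies y = false implies I = true  [not false or I]
not (x implies y) = not true = false
not not (x implies y) = not false = true
not y or not not (x implies y) = I or true = true
true ∈ {true}.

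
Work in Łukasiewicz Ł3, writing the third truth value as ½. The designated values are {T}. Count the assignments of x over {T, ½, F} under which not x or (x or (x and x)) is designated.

x=T: T ✓
x=½: ½ ·
x=F: T ✓

2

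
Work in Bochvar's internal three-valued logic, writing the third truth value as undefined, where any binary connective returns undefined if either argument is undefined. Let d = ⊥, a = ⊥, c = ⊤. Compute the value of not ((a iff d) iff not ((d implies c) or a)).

a iff d = ⊥ iff ⊥ = ⊤
d implies c = ⊥ implies ⊤ = ⊤
(d implies c) or a = ⊤ or ⊥ = ⊤
not ((d implies c) or a) = not ⊤ = ⊥
(a iff d) iff not ((d implies c) or a) = ⊤ iff ⊥ = ⊥
not ((a iff d) iff not ((d implies c) or a)) = not ⊥ = ⊤

⊤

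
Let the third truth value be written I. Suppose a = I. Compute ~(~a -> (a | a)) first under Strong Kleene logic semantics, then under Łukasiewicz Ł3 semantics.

I; False

In Strong Kleene logic: ~a = ~I = I
a | a = I | I = I
~a -> (a | a) = I -> I = I
~(~a -> (a | a)) = ~I = I
In Łukasiewicz Ł3: ~a = ~I = I
a | a = I | I = I
~a -> (a | a) = I -> I = True  [min(1, 1−½+½)]
~(~a -> (a | a)) = ~True = False
They differ because Strong Kleene logic and Łukasiewicz Ł3 treat I differently under implication.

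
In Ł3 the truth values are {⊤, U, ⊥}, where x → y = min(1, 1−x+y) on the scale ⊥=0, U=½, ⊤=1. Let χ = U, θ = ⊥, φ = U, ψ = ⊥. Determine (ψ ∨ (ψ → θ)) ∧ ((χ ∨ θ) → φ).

ψ → θ = ⊥ → ⊥ = ⊤
ψ ∨ (ψ → θ) = ⊥ ∨ ⊤ = ⊤
χ ∨ θ = U ∨ ⊥ = U
(χ ∨ θ) → φ = U → U = ⊤  [min(1, 1−½+½)]
(ψ ∨ (ψ → θ)) ∧ ((χ ∨ θ) → φ) = ⊤ ∧ ⊤ = ⊤

⊤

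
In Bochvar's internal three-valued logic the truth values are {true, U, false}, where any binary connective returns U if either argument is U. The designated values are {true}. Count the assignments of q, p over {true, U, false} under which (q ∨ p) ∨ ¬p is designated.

4

Designated under: (q=true, p=true); (q=true, p=false); (q=false, p=true); (q=false, p=false).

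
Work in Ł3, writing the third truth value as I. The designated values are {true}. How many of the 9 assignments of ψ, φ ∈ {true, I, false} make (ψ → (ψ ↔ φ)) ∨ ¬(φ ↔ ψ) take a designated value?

8

Of the 9 assignments, 8 give a value in {true}.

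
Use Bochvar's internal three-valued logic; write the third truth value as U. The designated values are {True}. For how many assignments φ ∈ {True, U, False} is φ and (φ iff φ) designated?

1

φ=True: True ✓
φ=U: U ·
φ=False: False ·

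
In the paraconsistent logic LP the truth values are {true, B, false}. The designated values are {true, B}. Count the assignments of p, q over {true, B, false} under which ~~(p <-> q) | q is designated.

8

Of the 9 assignments, 8 give a value in {true, B}.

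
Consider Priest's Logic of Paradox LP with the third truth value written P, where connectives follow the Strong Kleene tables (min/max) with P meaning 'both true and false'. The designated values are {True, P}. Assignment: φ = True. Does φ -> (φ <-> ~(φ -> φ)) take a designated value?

φ -> φ = True -> True = True
~(φ -> φ) = ~True = False
φ <-> ~(φ -> φ) = True <-> False = False
φ -> (φ <-> ~(φ -> φ)) = True -> False = False
False ∉ {True, P}.

No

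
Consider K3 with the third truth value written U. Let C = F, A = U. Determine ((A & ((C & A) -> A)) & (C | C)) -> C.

T

C & A = F & U = F
(C & A) -> A = F -> U = T  [~F | U]
A & ((C & A) -> A) = U & T = U
C | C = F | F = F
(A & ((C & A) -> A)) & (C | C) = U & F = F
((A & ((C & A) -> A)) & (C | C)) -> C = F -> F = T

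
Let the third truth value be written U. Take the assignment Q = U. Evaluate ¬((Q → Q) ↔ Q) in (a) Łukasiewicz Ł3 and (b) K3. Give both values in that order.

U; U

In Łukasiewicz Ł3: Q → Q = U → U = T  [min(1, 1−½+½)]
(Q → Q) ↔ Q = T ↔ U = U
¬((Q → Q) ↔ Q) = ¬U = U
In K3: Q → Q = U → U = U  [¬U ∨ U]
(Q → Q) ↔ Q = U ↔ U = U
¬((Q → Q) ↔ Q) = ¬U = U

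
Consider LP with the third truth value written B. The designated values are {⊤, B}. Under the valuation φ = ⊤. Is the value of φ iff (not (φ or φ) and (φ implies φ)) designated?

φ or φ = ⊤ or ⊤ = ⊤
not (φ or φ) = not ⊤ = ⊥
φ implies φ = ⊤ implies ⊤ = ⊤
not (φ or φ) and (φ implies φ) = ⊥ and ⊤ = ⊥
φ iff (not (φ or φ) and (φ implies φ)) = ⊤ iff ⊥ = ⊥
⊥ ∉ {⊤, B}.

No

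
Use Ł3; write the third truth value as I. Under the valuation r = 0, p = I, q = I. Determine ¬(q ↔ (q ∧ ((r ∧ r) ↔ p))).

r ∧ r = 0 ∧ 0 = 0
(r ∧ r) ↔ p = 0 ↔ I = I  [1 − |0−½|]
q ∧ ((r ∧ r) ↔ p) = I ∧ I = I
q ↔ (q ∧ ((r ∧ r) ↔ p)) = I ↔ I = 1
¬(q ↔ (q ∧ ((r ∧ r) ↔ p))) = ¬1 = 0

0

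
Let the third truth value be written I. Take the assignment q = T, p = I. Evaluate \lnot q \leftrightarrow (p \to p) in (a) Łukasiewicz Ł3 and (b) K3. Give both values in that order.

F; I

In Łukasiewicz Ł3: \lnot q = \lnot T = F
p \to p = I \to I = T
\lnot q \leftrightarrow (p \to p) = F \leftrightarrow T = F
In K3: \lnot q = \lnot T = F
p \to p = I \to I = I  [\lnot I \lor I]
\lnot q \leftrightarrow (p \to p) = F \leftrightarrow I = I
They differ because Łukasiewicz Ł3 and K3 treat I differently under implication.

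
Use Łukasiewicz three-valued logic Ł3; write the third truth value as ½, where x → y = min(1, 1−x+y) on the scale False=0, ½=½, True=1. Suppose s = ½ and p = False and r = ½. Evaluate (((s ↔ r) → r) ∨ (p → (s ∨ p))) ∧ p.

False

s ↔ r = ½ ↔ ½ = True
(s ↔ r) → r = True → ½ = ½
s ∨ p = ½ ∨ False = ½
p → (s ∨ p) = False → ½ = True
((s ↔ r) → r) ∨ (p → (s ∨ p)) = ½ ∨ True = True
(((s ↔ r) → r) ∨ (p → (s ∨ p))) ∧ p = True ∧ False = False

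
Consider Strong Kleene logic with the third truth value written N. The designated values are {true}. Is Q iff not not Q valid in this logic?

Countermodel: Q=N gives N, which is not designated.

No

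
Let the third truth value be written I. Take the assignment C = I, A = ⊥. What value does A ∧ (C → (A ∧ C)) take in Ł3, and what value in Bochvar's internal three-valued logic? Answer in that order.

In Ł3: A ∧ C = ⊥ ∧ I = ⊥
C → (A ∧ C) = I → ⊥ = I  [min(1, 1−½+0)]
A ∧ (C → (A ∧ C)) = ⊥ ∧ I = ⊥
In Bochvar's internal three-valued logic: A ∧ C = ⊥ ∧ I = I
C → (A ∧ C) = I → I = I  [any arg is the third value ⇒ result is the third value]
A ∧ (C → (A ∧ C)) = ⊥ ∧ I = I
They differ because Ł3 and Bochvar's internal three-valued logic treat I differently under the binary connectives.

⊥; I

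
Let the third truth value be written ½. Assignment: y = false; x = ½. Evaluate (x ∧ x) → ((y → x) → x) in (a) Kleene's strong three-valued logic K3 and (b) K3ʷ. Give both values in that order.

½; ½

In Kleene's strong three-valued logic K3: x ∧ x = ½ ∧ ½ = ½
y → x = false → ½ = true  [¬false ∨ ½]
(y → x) → x = true → ½ = ½
(x ∧ x) → ((y → x) → x) = ½ → ½ = ½
In K3ʷ: x ∧ x = ½ ∧ ½ = ½
y → x = false → ½ = ½
(y → x) → x = ½ → ½ = ½
(x ∧ x) → ((y → x) → x) = ½ → ½ = ½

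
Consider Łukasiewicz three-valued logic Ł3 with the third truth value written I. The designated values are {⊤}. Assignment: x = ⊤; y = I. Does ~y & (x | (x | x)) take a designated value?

No

~y = ~I = I
x | x = ⊤ | ⊤ = ⊤
x | (x | x) = ⊤ | ⊤ = ⊤
~y & (x | (x | x)) = I & ⊤ = I
I ∉ {⊤}.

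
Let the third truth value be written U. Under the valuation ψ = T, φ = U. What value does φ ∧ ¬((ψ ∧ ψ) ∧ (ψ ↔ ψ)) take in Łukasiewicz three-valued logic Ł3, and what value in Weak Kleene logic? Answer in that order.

F; U

In Łukasiewicz three-valued logic Ł3: ψ ∧ ψ = T ∧ T = T
ψ ↔ ψ = T ↔ T = T
(ψ ∧ ψ) ∧ (ψ ↔ ψ) = T ∧ T = T
¬((ψ ∧ ψ) ∧ (ψ ↔ ψ)) = ¬T = F
φ ∧ ¬((ψ ∧ ψ) ∧ (ψ ↔ ψ)) = U ∧ F = F
In Weak Kleene logic: ψ ∧ ψ = T ∧ T = T
ψ ↔ ψ = T ↔ T = T
(ψ ∧ ψ) ∧ (ψ ↔ ψ) = T ∧ T = T
¬((ψ ∧ ψ) ∧ (ψ ↔ ψ)) = ¬T = F
φ ∧ ¬((ψ ∧ ψ) ∧ (ψ ↔ ψ)) = U ∧ F = U
They differ because Łukasiewicz three-valued logic Ł3 and Weak Kleene logic treat U differently under the binary connectives.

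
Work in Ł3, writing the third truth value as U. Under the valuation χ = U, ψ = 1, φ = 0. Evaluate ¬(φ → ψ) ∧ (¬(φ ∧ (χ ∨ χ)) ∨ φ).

φ → ψ = 0 → 1 = 1
¬(φ → ψ) = ¬1 = 0
χ ∨ χ = U ∨ U = U
φ ∧ (χ ∨ χ) = 0 ∧ U = 0
¬(φ ∧ (χ ∨ χ)) = ¬0 = 1
¬(φ ∧ (χ ∨ χ)) ∨ φ = 1 ∨ 0 = 1
¬(φ → ψ) ∧ (¬(φ ∧ (χ ∨ χ)) ∨ φ) = 0 ∧ 1 = 0

0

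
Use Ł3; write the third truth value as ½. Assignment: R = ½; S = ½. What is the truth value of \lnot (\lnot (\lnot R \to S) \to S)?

false

\lnot R = \lnot ½ = ½
\lnot R \to S = ½ \to ½ = true  [min(1, 1−½+½)]
\lnot (\lnot R \to S) = \lnot true = false
\lnot (\lnot R \to S) \to S = false \to ½ = true
\lnot (\lnot (\lnot R \to S) \to S) = \lnot true = false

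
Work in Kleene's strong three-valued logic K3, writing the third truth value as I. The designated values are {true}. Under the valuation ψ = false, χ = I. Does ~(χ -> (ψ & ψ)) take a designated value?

ψ & ψ = false & false = false
χ -> (ψ & ψ) = I -> false = I  [~I | false]
~(χ -> (ψ & ψ)) = ~I = I
I ∉ {true}.

No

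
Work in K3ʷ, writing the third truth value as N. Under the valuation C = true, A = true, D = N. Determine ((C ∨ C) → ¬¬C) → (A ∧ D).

N

C ∨ C = true ∨ true = true
¬C = ¬true = false
¬¬C = ¬false = true
(C ∨ C) → ¬¬C = true → true = true
A ∧ D = true ∧ N = N
((C ∨ C) → ¬¬C) → (A ∧ D) = true → N = N  [any arg is the third value ⇒ result is the third value]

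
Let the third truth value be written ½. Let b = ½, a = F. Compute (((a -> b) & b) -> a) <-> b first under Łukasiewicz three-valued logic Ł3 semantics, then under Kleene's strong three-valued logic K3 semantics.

T; ½

In Łukasiewicz three-valued logic Ł3: a -> b = F -> ½ = T  [min(1, 1−0+½)]
(a -> b) & b = T & ½ = ½
((a -> b) & b) -> a = ½ -> F = ½
(((a -> b) & b) -> a) <-> b = ½ <-> ½ = T
In Kleene's strong three-valued logic K3: a -> b = F -> ½ = T  [~F | ½]
(a -> b) & b = T & ½ = ½
((a -> b) & b) -> a = ½ -> F = ½
(((a -> b) & b) -> a) <-> b = ½ <-> ½ = ½
They differ because Łukasiewicz three-valued logic Ł3 and Kleene's strong three-valued logic K3 treat ½ differently under implication.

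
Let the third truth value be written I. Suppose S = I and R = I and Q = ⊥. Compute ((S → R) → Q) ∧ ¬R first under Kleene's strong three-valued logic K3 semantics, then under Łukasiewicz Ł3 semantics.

In Kleene's strong three-valued logic K3: S → R = I → I = I  [¬I ∨ I]
(S → R) → Q = I → ⊥ = I
¬R = ¬I = I
((S → R) → Q) ∧ ¬R = I ∧ I = I
In Łukasiewicz Ł3: S → R = I → I = ⊤
(S → R) → Q = ⊤ → ⊥ = ⊥
¬R = ¬I = I
((S → R) → Q) ∧ ¬R = ⊥ ∧ I = ⊥
They differ because Kleene's strong three-valued logic K3 and Łukasiewicz Ł3 treat I differently under implication.

I; ⊥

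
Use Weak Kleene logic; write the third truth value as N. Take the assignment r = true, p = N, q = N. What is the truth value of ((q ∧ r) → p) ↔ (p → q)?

N

q ∧ r = N ∧ true = N
(q ∧ r) → p = N → N = N  [any arg is the third value ⇒ result is the third value]
p → q = N → N = N
((q ∧ r) → p) ↔ (p → q) = N ↔ N = N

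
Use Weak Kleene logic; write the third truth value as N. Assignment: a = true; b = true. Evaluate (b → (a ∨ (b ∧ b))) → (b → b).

true

b ∧ b = true ∧ true = true
a ∨ (b ∧ b) = true ∨ true = true
b → (a ∨ (b ∧ b)) = true → true = true
b → b = true → true = true
(b → (a ∨ (b ∧ b))) → (b → b) = true → true = true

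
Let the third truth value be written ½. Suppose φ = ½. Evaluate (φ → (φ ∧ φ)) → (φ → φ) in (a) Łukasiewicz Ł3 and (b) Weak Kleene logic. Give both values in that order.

In Łukasiewicz Ł3: φ ∧ φ = ½ ∧ ½ = ½
φ → (φ ∧ φ) = ½ → ½ = ⊤  [min(1, 1−½+½)]
φ → φ = ½ → ½ = ⊤
(φ → (φ ∧ φ)) → (φ → φ) = ⊤ → ⊤ = ⊤
In Weak Kleene logic: φ ∧ φ = ½ ∧ ½ = ½
φ → (φ ∧ φ) = ½ → ½ = ½
φ → φ = ½ → ½ = ½
(φ → (φ ∧ φ)) → (φ → φ) = ½ → ½ = ½
They differ because Łukasiewicz Ł3 and Weak Kleene logic treat ½ differently under the binary connectives.

⊤; ½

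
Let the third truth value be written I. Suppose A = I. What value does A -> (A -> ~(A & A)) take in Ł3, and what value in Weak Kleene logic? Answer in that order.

In Ł3: A & A = I & I = I
~(A & A) = ~I = I
A -> ~(A & A) = I -> I = True  [min(1, 1−½+½)]
A -> (A -> ~(A & A)) = I -> True = True
In Weak Kleene logic: A & A = I & I = I
~(A & A) = ~I = I
A -> ~(A & A) = I -> I = I
A -> (A -> ~(A & A)) = I -> I = I
They differ because Ł3 and Weak Kleene logic treat I differently under the binary connectives.

True; I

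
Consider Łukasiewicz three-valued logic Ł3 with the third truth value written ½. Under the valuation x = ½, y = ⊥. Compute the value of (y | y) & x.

⊥

y | y = ⊥ | ⊥ = ⊥
(y | y) & x = ⊥ & ½ = ⊥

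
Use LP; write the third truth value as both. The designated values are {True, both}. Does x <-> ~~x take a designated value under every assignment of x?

Yes

Every assignment of x over {True, both, False} gives a value in {True, both}.
In particular, with x=both: x <-> ~~x = both.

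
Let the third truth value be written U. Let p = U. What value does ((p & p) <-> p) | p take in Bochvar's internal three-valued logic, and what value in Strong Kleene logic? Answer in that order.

U; U

In Bochvar's internal three-valued logic: p & p = U & U = U
(p & p) <-> p = U <-> U = U
((p & p) <-> p) | p = U | U = U
In Strong Kleene logic: p & p = U & U = U
(p & p) <-> p = U <-> U = U
((p & p) <-> p) | p = U | U = U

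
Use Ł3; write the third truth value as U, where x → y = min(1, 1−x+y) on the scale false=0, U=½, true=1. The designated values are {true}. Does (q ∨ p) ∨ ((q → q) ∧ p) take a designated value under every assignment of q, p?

Countermodel: q=U, p=U gives U, which is not designated.

No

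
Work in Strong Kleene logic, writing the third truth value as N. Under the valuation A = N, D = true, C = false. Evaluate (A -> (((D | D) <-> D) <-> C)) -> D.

true

D | D = true | true = true
(D | D) <-> D = true <-> true = true
((D | D) <-> D) <-> C = true <-> false = false
A -> (((D | D) <-> D) <-> C) = N -> false = N  [~N | false]
(A -> (((D | D) <-> D) <-> C)) -> D = N -> true = true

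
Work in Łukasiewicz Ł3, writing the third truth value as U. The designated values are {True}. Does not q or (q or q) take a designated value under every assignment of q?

Countermodel: q=U gives U, which is not designated.

No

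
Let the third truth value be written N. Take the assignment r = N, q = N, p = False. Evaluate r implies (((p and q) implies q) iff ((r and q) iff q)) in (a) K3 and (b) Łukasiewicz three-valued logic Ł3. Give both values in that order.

N; True

In K3: p and q = False and N = False
(p and q) implies q = False implies N = True  [not False or N]
r and q = N and N = N
(r and q) iff q = N iff N = N
((p and q) implies q) iff ((r and q) iff q) = True iff N = N
r implies (((p and q) implies q) iff ((r and q) iff q)) = N implies N = N
In Łukasiewicz three-valued logic Ł3: p and q = False and N = False
(p and q) implies q = False implies N = True
r and q = N and N = N
(r and q) iff q = N iff N = True
((p and q) implies q) iff ((r and q) iff q) = True iff True = True
r implies (((p and q) implies q) iff ((r and q) iff q)) = N implies True = True
They differ because K3 and Łukasiewicz three-valued logic Ł3 treat N differently under implication.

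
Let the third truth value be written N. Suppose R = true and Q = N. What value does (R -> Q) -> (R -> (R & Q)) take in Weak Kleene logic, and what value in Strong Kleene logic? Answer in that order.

In Weak Kleene logic: R -> Q = true -> N = N  [any arg is the third value ⇒ result is the third value]
R & Q = true & N = N
R -> (R & Q) = true -> N = N
(R -> Q) -> (R -> (R & Q)) = N -> N = N
In Strong Kleene logic: R -> Q = true -> N = N
R & Q = true & N = N
R -> (R & Q) = true -> N = N
(R -> Q) -> (R -> (R & Q)) = N -> N = N

N; N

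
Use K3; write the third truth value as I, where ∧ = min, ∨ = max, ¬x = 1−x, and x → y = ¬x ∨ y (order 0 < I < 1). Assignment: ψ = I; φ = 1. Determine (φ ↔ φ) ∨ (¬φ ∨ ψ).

φ ↔ φ = 1 ↔ 1 = 1
¬φ = ¬1 = 0
¬φ ∨ ψ = 0 ∨ I = I
(φ ↔ φ) ∨ (¬φ ∨ ψ) = 1 ∨ I = 1

1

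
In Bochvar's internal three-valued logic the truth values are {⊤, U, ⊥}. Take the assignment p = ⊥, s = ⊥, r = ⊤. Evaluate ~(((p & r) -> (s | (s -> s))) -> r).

⊥

p & r = ⊥ & ⊤ = ⊥
s -> s = ⊥ -> ⊥ = ⊤
s | (s -> s) = ⊥ | ⊤ = ⊤
(p & r) -> (s | (s -> s)) = ⊥ -> ⊤ = ⊤
((p & r) -> (s | (s -> s))) -> r = ⊤ -> ⊤ = ⊤
~(((p & r) -> (s | (s -> s))) -> r) = ~⊤ = ⊥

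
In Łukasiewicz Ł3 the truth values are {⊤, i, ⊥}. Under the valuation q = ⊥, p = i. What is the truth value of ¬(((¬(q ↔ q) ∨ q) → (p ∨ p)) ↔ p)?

i

q ↔ q = ⊥ ↔ ⊥ = ⊤
¬(q ↔ q) = ¬⊤ = ⊥
¬(q ↔ q) ∨ q = ⊥ ∨ ⊥ = ⊥
p ∨ p = i ∨ i = i
(¬(q ↔ q) ∨ q) → (p ∨ p) = ⊥ → i = ⊤  [min(1, 1−0+½)]
((¬(q ↔ q) ∨ q) → (p ∨ p)) ↔ p = ⊤ ↔ i = i
¬(((¬(q ↔ q) ∨ q) → (p ∨ p)) ↔ p) = ¬i = i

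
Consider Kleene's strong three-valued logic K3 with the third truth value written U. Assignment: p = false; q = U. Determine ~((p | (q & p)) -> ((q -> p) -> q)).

q & p = U & false = false
p | (q & p) = false | false = false
q -> p = U -> false = U  [~U | false]
(q -> p) -> q = U -> U = U
(p | (q & p)) -> ((q -> p) -> q) = false -> U = true
~((p | (q & p)) -> ((q -> p) -> q)) = ~true = false

false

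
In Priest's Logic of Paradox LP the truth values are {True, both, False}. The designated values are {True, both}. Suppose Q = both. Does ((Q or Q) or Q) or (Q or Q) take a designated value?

Yes

Q or Q = both or both = both
(Q or Q) or Q = both or both = both
Q or Q = both or both = both
((Q or Q) or Q) or (Q or Q) = both or both = both
both ∈ {True, both}.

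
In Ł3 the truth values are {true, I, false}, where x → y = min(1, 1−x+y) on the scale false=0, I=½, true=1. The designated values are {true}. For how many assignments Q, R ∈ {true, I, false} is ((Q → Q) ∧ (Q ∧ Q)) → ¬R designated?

6

Of the 9 assignments, 6 give a value in {true}.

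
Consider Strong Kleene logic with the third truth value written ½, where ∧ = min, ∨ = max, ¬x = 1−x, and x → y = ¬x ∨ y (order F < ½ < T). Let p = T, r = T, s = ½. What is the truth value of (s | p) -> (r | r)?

s | p = ½ | T = T
r | r = T | T = T
(s | p) -> (r | r) = T -> T = T

T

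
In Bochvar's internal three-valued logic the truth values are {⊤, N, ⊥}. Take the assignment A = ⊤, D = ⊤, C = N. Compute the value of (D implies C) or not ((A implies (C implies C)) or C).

D implies C = ⊤ implies N = N
C implies C = N implies N = N
A implies (C implies C) = ⊤ implies N = N
(A implies (C implies C)) or C = N or N = N
not ((A implies (C implies C)) or C) = not N = N
(D implies C) or not ((A implies (C implies C)) or C) = N or N = N

N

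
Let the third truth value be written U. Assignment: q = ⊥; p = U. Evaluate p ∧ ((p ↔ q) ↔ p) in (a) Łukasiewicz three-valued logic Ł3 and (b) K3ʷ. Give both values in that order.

In Łukasiewicz three-valued logic Ł3: p ↔ q = U ↔ ⊥ = U
(p ↔ q) ↔ p = U ↔ U = ⊤
p ∧ ((p ↔ q) ↔ p) = U ∧ ⊤ = U
In K3ʷ: p ↔ q = U ↔ ⊥ = U
(p ↔ q) ↔ p = U ↔ U = U
p ∧ ((p ↔ q) ↔ p) = U ∧ U = U

U; U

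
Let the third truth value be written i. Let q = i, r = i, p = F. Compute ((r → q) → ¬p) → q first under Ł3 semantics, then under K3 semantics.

i; i

In Ł3: r → q = i → i = T  [min(1, 1−½+½)]
¬p = ¬F = T
(r → q) → ¬p = T → T = T
((r → q) → ¬p) → q = T → i = i
In K3: r → q = i → i = i
¬p = ¬F = T
(r → q) → ¬p = i → T = T
((r → q) → ¬p) → q = T → i = i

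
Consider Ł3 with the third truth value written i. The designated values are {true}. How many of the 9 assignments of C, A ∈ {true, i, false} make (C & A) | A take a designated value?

3

Designated under: (C=true, A=true); (C=i, A=true); (C=false, A=true).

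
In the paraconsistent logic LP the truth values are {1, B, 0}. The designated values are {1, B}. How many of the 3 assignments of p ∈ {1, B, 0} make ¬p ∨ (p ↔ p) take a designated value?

3

p=1: 1 ✓
p=B: B ✓
p=0: 1 ✓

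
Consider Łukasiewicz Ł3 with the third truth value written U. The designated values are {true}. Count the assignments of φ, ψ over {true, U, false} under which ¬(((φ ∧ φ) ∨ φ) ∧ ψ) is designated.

Of the 9 assignments, 5 give a value in {true}.

5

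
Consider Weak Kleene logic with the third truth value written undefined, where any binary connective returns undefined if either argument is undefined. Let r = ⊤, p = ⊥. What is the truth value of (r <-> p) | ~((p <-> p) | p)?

r <-> p = ⊤ <-> ⊥ = ⊥
p <-> p = ⊥ <-> ⊥ = ⊤
(p <-> p) | p = ⊤ | ⊥ = ⊤
~((p <-> p) | p) = ~⊤ = ⊥
(r <-> p) | ~((p <-> p) | p) = ⊥ | ⊥ = ⊥

⊥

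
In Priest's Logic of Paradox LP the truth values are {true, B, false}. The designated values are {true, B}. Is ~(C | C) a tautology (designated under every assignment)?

No

Countermodel: C=true gives false, which is not designated.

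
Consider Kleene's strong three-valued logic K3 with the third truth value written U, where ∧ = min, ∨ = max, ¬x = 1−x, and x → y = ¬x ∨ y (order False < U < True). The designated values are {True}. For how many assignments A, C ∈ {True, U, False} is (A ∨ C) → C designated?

4

Designated under: (A=True, C=True); (A=U, C=True); (A=False, C=True); (A=False, C=False).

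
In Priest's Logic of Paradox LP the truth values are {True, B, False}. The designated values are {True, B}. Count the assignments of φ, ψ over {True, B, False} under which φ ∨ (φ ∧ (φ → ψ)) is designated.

Of the 9 assignments, 6 give a value in {True, B}.

6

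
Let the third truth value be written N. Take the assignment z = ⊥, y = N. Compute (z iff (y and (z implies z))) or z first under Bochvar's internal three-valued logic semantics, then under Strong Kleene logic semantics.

N; N

In Bochvar's internal three-valued logic: z implies z = ⊥ implies ⊥ = ⊤
y and (z implies z) = N and ⊤ = N
z iff (y and (z implies z)) = ⊥ iff N = N
(z iff (y and (z implies z))) or z = N or ⊥ = N
In Strong Kleene logic: z implies z = ⊥ implies ⊥ = ⊤
y and (z implies z) = N and ⊤ = N
z iff (y and (z implies z)) = ⊥ iff N = N
(z iff (y and (z implies z))) or z = N or ⊥ = N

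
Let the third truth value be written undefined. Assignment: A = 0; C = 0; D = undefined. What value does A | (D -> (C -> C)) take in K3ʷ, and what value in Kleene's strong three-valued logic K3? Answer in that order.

undefined; 1

In K3ʷ: C -> C = 0 -> 0 = 1
D -> (C -> C) = undefined -> 1 = undefined  [any arg is the third value ⇒ result is the third value]
A | (D -> (C -> C)) = 0 | undefined = undefined
In Kleene's strong three-valued logic K3: C -> C = 0 -> 0 = 1
D -> (C -> C) = undefined -> 1 = 1  [~undefined | 1]
A | (D -> (C -> C)) = 0 | 1 = 1
They differ because K3ʷ and Kleene's strong three-valued logic K3 treat undefined differently under the binary connectives.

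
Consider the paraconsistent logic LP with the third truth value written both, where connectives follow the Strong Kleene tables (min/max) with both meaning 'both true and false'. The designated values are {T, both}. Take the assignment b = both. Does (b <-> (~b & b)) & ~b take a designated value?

Yes

~b = ~both = both
~b & b = both & both = both
b <-> (~b & b) = both <-> both = both
~b = ~both = both
(b <-> (~b & b)) & ~b = both & both = both
both ∈ {T, both}.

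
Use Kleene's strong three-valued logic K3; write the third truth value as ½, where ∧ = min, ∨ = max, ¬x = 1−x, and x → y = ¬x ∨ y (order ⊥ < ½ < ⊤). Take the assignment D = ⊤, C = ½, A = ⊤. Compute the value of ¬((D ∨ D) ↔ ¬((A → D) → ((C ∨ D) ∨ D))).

⊤

D ∨ D = ⊤ ∨ ⊤ = ⊤
A → D = ⊤ → ⊤ = ⊤
C ∨ D = ½ ∨ ⊤ = ⊤
(C ∨ D) ∨ D = ⊤ ∨ ⊤ = ⊤
(A → D) → ((C ∨ D) ∨ D) = ⊤ → ⊤ = ⊤
¬((A → D) → ((C ∨ D) ∨ D)) = ¬⊤ = ⊥
(D ∨ D) ↔ ¬((A → D) → ((C ∨ D) ∨ D)) = ⊤ ↔ ⊥ = ⊥
¬((D ∨ D) ↔ ¬((A → D) → ((C ∨ D) ∨ D))) = ¬⊥ = ⊤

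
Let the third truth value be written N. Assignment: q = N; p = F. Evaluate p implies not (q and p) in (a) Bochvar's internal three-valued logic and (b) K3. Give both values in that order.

In Bochvar's internal three-valued logic: q and p = N and F = N
not (q and p) = not N = N
p implies not (q and p) = F implies N = N  [any arg is the third value ⇒ result is the third value]
In K3: q and p = N and F = F
not (q and p) = not F = T
p implies not (q and p) = F implies T = T
They differ because Bochvar's internal three-valued logic and K3 treat N differently under the binary connectives.

N; T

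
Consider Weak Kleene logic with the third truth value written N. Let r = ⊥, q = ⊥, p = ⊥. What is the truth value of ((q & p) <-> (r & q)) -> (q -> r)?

⊤

q & p = ⊥ & ⊥ = ⊥
r & q = ⊥ & ⊥ = ⊥
(q & p) <-> (r & q) = ⊥ <-> ⊥ = ⊤
q -> r = ⊥ -> ⊥ = ⊤
((q & p) <-> (r & q)) -> (q -> r) = ⊤ -> ⊤ = ⊤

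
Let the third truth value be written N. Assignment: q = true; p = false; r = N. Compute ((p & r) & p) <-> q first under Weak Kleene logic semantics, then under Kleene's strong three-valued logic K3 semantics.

N; false

In Weak Kleene logic: p & r = false & N = N
(p & r) & p = N & false = N
((p & r) & p) <-> q = N <-> true = N
In Kleene's strong three-valued logic K3: p & r = false & N = false
(p & r) & p = false & false = false
((p & r) & p) <-> q = false <-> true = false
They differ because Weak Kleene logic and Kleene's strong three-valued logic K3 treat N differently under the binary connectives.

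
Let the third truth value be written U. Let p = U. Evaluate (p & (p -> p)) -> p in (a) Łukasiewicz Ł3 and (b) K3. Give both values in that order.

In Łukasiewicz Ł3: p -> p = U -> U = true  [min(1, 1−½+½)]
p & (p -> p) = U & true = U
(p & (p -> p)) -> p = U -> U = true
In K3: p -> p = U -> U = U
p & (p -> p) = U & U = U
(p & (p -> p)) -> p = U -> U = U
They differ because Łukasiewicz Ł3 and K3 treat U differently under implication.

true; U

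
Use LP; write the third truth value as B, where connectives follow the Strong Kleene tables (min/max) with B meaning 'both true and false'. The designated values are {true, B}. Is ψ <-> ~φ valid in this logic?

No

Countermodel: ψ=true, φ=true gives false, which is not designated.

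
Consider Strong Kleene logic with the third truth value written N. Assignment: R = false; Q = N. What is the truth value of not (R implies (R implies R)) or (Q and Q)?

R implies R = false implies false = true
R implies (R implies R) = false implies true = true
not (R implies (R implies R)) = not true = false
Q and Q = N and N = N
not (R implies (R implies R)) or (Q and Q) = false or N = N

N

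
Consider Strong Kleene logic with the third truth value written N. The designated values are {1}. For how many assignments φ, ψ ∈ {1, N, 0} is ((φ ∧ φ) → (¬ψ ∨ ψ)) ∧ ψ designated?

Designated under: (φ=1, ψ=1); (φ=N, ψ=1); (φ=0, ψ=1).

3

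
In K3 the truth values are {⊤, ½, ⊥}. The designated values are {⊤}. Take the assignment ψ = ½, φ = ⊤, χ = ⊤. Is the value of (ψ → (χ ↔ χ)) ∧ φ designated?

Yes

χ ↔ χ = ⊤ ↔ ⊤ = ⊤
ψ → (χ ↔ χ) = ½ → ⊤ = ⊤  [¬½ ∨ ⊤]
(ψ → (χ ↔ χ)) ∧ φ = ⊤ ∧ ⊤ = ⊤
⊤ ∈ {⊤}.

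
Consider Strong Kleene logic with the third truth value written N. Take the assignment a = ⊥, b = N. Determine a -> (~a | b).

⊤

~a = ~⊥ = ⊤
~a | b = ⊤ | N = ⊤
a -> (~a | b) = ⊥ -> ⊤ = ⊤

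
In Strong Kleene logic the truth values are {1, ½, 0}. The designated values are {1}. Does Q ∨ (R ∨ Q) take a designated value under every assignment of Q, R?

No

Countermodel: Q=½, R=½ gives ½, which is not designated.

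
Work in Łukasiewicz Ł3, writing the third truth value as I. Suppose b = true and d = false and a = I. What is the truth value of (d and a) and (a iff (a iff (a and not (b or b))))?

d and a = false and I = false
b or b = true or true = true
not (b or b) = not true = false
a and not (b or b) = I and false = false
a iff (a and not (b or b)) = I iff false = I  [1 − |½−0|]
a iff (a iff (a and not (b or b))) = I iff I = true
(d and a) and (a iff (a iff (a and not (b or b)))) = false and true = false

false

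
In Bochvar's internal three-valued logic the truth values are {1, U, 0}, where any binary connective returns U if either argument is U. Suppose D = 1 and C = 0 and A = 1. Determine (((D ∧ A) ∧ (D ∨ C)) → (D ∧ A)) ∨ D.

1

D ∧ A = 1 ∧ 1 = 1
D ∨ C = 1 ∨ 0 = 1
(D ∧ A) ∧ (D ∨ C) = 1 ∧ 1 = 1
D ∧ A = 1 ∧ 1 = 1
((D ∧ A) ∧ (D ∨ C)) → (D ∧ A) = 1 → 1 = 1
(((D ∧ A) ∧ (D ∨ C)) → (D ∧ A)) ∨ D = 1 ∨ 1 = 1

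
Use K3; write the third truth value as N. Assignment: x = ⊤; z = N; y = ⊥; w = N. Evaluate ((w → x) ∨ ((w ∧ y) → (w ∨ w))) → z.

w → x = N → ⊤ = ⊤  [¬N ∨ ⊤]
w ∧ y = N ∧ ⊥ = ⊥
w ∨ w = N ∨ N = N
(w ∧ y) → (w ∨ w) = ⊥ → N = ⊤
(w → x) ∨ ((w ∧ y) → (w ∨ w)) = ⊤ ∨ ⊤ = ⊤
((w → x) ∨ ((w ∧ y) → (w ∨ w))) → z = ⊤ → N = N

N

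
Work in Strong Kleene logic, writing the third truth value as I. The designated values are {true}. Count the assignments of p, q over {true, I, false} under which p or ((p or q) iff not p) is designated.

Designated under: (p=true, q=true); (p=true, q=I); (p=true, q=false); (p=false, q=true).

4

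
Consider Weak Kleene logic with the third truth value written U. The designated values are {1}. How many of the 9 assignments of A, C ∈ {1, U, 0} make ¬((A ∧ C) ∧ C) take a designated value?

Designated under: (A=1, C=0); (A=0, C=1); (A=0, C=0).

3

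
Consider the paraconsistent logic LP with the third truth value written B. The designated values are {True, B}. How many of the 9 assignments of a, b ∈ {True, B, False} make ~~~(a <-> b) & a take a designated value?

5

Of the 9 assignments, 5 give a value in {True, B}.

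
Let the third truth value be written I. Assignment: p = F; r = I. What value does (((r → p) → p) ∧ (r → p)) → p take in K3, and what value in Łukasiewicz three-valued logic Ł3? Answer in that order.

In K3: r → p = I → F = I
(r → p) → p = I → F = I
r → p = I → F = I
((r → p) → p) ∧ (r → p) = I ∧ I = I
(((r → p) → p) ∧ (r → p)) → p = I → F = I
In Łukasiewicz three-valued logic Ł3: r → p = I → F = I
(r → p) → p = I → F = I
r → p = I → F = I
((r → p) → p) ∧ (r → p) = I ∧ I = I
(((r → p) → p) ∧ (r → p)) → p = I → F = I

I; I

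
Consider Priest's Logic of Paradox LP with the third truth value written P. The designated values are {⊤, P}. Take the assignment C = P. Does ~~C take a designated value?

Yes

~C = ~P = P
~~C = ~P = P
P ∈ {⊤, P}.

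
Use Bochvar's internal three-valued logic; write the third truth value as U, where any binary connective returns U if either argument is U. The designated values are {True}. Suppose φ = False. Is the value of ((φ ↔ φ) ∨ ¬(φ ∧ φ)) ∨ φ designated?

φ ↔ φ = False ↔ False = True
φ ∧ φ = False ∧ False = False
¬(φ ∧ φ) = ¬False = True
(φ ↔ φ) ∨ ¬(φ ∧ φ) = True ∨ True = True
((φ ↔ φ) ∨ ¬(φ ∧ φ)) ∨ φ = True ∨ False = True
True ∈ {True}.

Yes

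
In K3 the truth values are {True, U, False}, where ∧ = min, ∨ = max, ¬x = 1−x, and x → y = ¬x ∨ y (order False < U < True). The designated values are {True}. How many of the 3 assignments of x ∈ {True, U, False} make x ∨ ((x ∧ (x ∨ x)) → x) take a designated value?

x=True: True ✓
x=U: U ·
x=False: True ✓

2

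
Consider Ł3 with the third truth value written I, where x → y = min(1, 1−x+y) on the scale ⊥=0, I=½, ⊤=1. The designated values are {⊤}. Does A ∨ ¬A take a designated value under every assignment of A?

Countermodel: A=I gives I, which is not designated.

No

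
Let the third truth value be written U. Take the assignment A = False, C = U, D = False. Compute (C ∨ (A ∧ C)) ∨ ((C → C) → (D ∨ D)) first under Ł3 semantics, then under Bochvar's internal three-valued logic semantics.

U; U

In Ł3: A ∧ C = False ∧ U = False
C ∨ (A ∧ C) = U ∨ False = U
C → C = U → U = True  [min(1, 1−½+½)]
D ∨ D = False ∨ False = False
(C → C) → (D ∨ D) = True → False = False
(C ∨ (A ∧ C)) ∨ ((C → C) → (D ∨ D)) = U ∨ False = U
In Bochvar's internal three-valued logic: A ∧ C = False ∧ U = U
C ∨ (A ∧ C) = U ∨ U = U
C → C = U → U = U
D ∨ D = False ∨ False = False
(C → C) → (D ∨ D) = U → False = U
(C ∨ (A ∧ C)) ∨ ((C → C) → (D ∨ D)) = U ∨ U = U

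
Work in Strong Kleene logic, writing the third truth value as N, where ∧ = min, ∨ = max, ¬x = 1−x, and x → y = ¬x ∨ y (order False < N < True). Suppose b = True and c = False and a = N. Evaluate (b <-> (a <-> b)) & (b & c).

False

a <-> b = N <-> True = N
b <-> (a <-> b) = True <-> N = N
b & c = True & False = False
(b <-> (a <-> b)) & (b & c) = N & False = False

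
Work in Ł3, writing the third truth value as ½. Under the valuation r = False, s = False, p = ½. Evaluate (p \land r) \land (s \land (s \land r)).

p \land r = ½ \land False = False
s \land r = False \land False = False
s \land (s \land r) = False \land False = False
(p \land r) \land (s \land (s \land r)) = False \land False = False

False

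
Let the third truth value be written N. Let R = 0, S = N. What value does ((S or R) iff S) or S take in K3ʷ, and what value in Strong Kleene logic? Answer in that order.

N; N

In K3ʷ: S or R = N or 0 = N
(S or R) iff S = N iff N = N
((S or R) iff S) or S = N or N = N
In Strong Kleene logic: S or R = N or 0 = N
(S or R) iff S = N iff N = N
((S or R) iff S) or S = N or N = N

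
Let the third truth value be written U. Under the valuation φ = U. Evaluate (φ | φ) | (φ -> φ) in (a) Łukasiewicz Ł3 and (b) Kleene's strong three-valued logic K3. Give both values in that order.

⊤; U

In Łukasiewicz Ł3: φ | φ = U | U = U
φ -> φ = U -> U = ⊤  [min(1, 1−½+½)]
(φ | φ) | (φ -> φ) = U | ⊤ = ⊤
In Kleene's strong three-valued logic K3: φ | φ = U | U = U
φ -> φ = U -> U = U  [~U | U]
(φ | φ) | (φ -> φ) = U | U = U
They differ because Łukasiewicz Ł3 and Kleene's strong three-valued logic K3 treat U differently under implication.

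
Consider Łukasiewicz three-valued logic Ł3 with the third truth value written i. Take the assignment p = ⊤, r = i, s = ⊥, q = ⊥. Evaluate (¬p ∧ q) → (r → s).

⊤

¬p = ¬⊤ = ⊥
¬p ∧ q = ⊥ ∧ ⊥ = ⊥
r → s = i → ⊥ = i
(¬p ∧ q) → (r → s) = ⊥ → i = ⊤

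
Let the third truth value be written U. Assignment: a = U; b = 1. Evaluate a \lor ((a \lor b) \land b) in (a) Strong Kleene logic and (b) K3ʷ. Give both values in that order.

In Strong Kleene logic: a \lor b = U \lor 1 = 1
(a \lor b) \land b = 1 \land 1 = 1
a \lor ((a \lor b) \land b) = U \lor 1 = 1
In K3ʷ: a \lor b = U \lor 1 = U
(a \lor b) \land b = U \land 1 = U
a \lor ((a \lor b) \land b) = U \lor U = U
They differ because Strong Kleene logic and K3ʷ treat U differently under the binary connectives.

1; U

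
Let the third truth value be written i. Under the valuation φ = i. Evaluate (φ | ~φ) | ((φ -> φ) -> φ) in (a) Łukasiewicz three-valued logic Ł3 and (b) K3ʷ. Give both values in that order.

In Łukasiewicz three-valued logic Ł3: ~φ = ~i = i
φ | ~φ = i | i = i
φ -> φ = i -> i = True  [min(1, 1−½+½)]
(φ -> φ) -> φ = True -> i = i
(φ | ~φ) | ((φ -> φ) -> φ) = i | i = i
In K3ʷ: ~φ = ~i = i
φ | ~φ = i | i = i
φ -> φ = i -> i = i
(φ -> φ) -> φ = i -> i = i
(φ | ~φ) | ((φ -> φ) -> φ) = i | i = i

i; i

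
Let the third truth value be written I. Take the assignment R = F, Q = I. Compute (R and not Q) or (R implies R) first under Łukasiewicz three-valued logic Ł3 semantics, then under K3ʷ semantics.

In Łukasiewicz three-valued logic Ł3: not Q = not I = I
R and not Q = F and I = F
R implies R = F implies F = T
(R and not Q) or (R implies R) = F or T = T
In K3ʷ: not Q = not I = I
R and not Q = F and I = I
R implies R = F implies F = T
(R and not Q) or (R implies R) = I or T = I
They differ because Łukasiewicz three-valued logic Ł3 and K3ʷ treat I differently under the binary connectives.

T; I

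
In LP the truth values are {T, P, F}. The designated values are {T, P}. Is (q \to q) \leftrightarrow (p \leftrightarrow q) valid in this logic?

No

Countermodel: q=T, p=F gives F, which is not designated.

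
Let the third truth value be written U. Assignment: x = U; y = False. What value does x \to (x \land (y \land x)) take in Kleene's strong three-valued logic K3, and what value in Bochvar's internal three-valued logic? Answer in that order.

U; U

In Kleene's strong three-valued logic K3: y \land x = False \land U = False
x \land (y \land x) = U \land False = False
x \to (x \land (y \land x)) = U \to False = U
In Bochvar's internal three-valued logic: y \land x = False \land U = U
x \land (y \land x) = U \land U = U
x \to (x \land (y \land x)) = U \to U = U  [any arg is the third value ⇒ result is the third value]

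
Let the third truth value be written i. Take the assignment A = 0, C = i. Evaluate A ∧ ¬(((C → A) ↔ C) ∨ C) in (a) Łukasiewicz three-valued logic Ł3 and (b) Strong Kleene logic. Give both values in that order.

0; 0

In Łukasiewicz three-valued logic Ł3: C → A = i → 0 = i
(C → A) ↔ C = i ↔ i = 1
((C → A) ↔ C) ∨ C = 1 ∨ i = 1
¬(((C → A) ↔ C) ∨ C) = ¬1 = 0
A ∧ ¬(((C → A) ↔ C) ∨ C) = 0 ∧ 0 = 0
In Strong Kleene logic: C → A = i → 0 = i  [¬i ∨ 0]
(C → A) ↔ C = i ↔ i = i
((C → A) ↔ C) ∨ C = i ∨ i = i
¬(((C → A) ↔ C) ∨ C) = ¬i = i
A ∧ ¬(((C → A) ↔ C) ∨ C) = 0 ∧ i = 0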